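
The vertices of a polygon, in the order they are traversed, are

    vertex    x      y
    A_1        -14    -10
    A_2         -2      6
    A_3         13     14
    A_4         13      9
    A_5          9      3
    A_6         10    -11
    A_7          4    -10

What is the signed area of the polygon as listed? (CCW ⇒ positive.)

-341

Apply the surveyor's formula: 2A = Σ (x_i·y_{i+1} − x_{i+1}·y_i), indices taken mod 7.
Σ = (-104) + (-106) + (-65) + (-42) + (-129) + (-56) + (-180) = -682
Signed area = Σ/2 = -341 (negative ⇒ clockwise traversal).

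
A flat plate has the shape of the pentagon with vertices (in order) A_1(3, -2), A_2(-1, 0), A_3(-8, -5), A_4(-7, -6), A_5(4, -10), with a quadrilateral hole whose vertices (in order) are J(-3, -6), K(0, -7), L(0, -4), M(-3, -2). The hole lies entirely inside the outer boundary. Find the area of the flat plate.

Outer boundary:
A_1→A_2: (3)(0) − (-1)(-2) = -2
A_2→A_3: (-1)(-5) − (-8)(0) = 5
A_3→A_4: (-8)(-6) − (-7)(-5) = 13
A_4→A_5: (-7)(-10) − (4)(-6) = 94
A_5→A_1: (4)(-2) − (3)(-10) = 22
Σ = 132
Area = |Σ|/2 = 66.
Hole:
Σ = (21) + (0) + (-12) + (12) = 21
Area = |Σ|/2 = 10.5.
Net area = 66 − 10.5 = 55.5.

55.5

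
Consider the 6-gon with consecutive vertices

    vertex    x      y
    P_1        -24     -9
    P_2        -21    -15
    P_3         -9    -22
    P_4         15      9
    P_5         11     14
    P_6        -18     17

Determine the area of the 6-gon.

933.5

Apply the shoelace (surveyor's) formula: 2A = Σ (x_i·y_{i+1} − x_{i+1}·y_i), indices taken mod 6.
Cross-terms: 171, 327, 249, 111, 439, 570  ⇒  Σ = 1867
Area = |Σ|/2 = 933.5.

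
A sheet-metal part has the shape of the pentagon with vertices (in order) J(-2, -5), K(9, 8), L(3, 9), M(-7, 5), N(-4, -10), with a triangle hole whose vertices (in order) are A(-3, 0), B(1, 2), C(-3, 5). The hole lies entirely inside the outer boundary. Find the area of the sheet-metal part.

Outer boundary:
Σ = (29) + (57) + (78) + (90) + (0) = 254
Area = |Σ|/2 = 127.
Hole:
Σ = (-6) + (11) + (15) = 20
Area = |Σ|/2 = 10.
Net area = 127 − 10 = 117.

117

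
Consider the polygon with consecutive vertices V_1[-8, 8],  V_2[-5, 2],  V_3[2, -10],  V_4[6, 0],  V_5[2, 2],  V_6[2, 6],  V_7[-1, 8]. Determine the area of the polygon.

114

Apply the shoelace formula: 2A = Σ (x_i·y_{i+1} − x_{i+1}·y_i), indices taken mod 7.
Σ = (24) + (46) + (60) + (12) + (8) + (22) + (56) = 228
Area = |Σ|/2 = 114.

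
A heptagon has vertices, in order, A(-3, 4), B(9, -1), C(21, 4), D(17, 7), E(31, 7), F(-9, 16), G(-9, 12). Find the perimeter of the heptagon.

100

|AB| = √((12)² + (-5)²) = √169 = 13
|BC| = √((12)² + (5)²) = √169 = 13
|CD| = √((-4)² + (3)²) = √25 = 5
|DE| = √((14)² + (0)²) = √196 = 14
|EF| = √((-40)² + (9)²) = √1681 = 41
|FG| = √((0)² + (-4)²) = √16 = 4
|GA| = √((6)² + (-8)²) = √100 = 10
Perimeter = 13 + 13 + 5 + 14 + 41 + 4 + 10 = 100.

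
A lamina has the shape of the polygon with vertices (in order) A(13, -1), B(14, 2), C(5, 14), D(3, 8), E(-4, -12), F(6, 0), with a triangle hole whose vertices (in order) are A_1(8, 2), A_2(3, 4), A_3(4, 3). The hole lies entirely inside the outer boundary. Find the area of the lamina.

141.5

Outer boundary:
Cross-terms: 40, 186, -2, -4, 72, -6  ⇒  Σ = 286
Area = |Σ|/2 = 143.
Hole:
Apply Gauss's area formula: 2A = Σ (x_i·y_{i+1} − x_{i+1}·y_i), indices taken mod 3.
Cross-terms: 26, -7, -16  ⇒  Σ = 3
Area = |Σ|/2 = 1.5.
Net area = 143 − 1.5 = 141.5.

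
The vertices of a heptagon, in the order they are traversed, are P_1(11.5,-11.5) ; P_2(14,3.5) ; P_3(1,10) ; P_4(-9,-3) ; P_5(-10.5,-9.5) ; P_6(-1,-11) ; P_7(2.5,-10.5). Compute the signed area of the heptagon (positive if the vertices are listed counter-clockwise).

Σ = (201.25) + (136.5) + (87) + (54) + (106) + (38) + (92) = 714.75
Signed area = Σ/2 = 357.375 (positive ⇒ counter-clockwise traversal).

357.375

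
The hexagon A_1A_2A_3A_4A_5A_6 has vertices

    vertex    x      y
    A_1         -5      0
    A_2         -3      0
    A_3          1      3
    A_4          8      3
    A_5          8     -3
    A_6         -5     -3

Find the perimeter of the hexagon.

36

|A_1A_2| = √((2)² + (0)²) = √4 = 2
|A_2A_3| = √((4)² + (3)²) = √25 = 5
|A_3A_4| = √((7)² + (0)²) = √49 = 7
|A_4A_5| = √((0)² + (-6)²) = √36 = 6
|A_5A_6| = √((-13)² + (0)²) = √169 = 13
|A_6A_1| = √((0)² + (3)²) = √9 = 3
Perimeter = 2 + 5 + 7 + 6 + 13 + 3 = 36.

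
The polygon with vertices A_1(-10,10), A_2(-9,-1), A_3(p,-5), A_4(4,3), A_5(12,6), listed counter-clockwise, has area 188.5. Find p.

The doubled signed area Σ (x_i y_{i+1} − x_{i+1} y_i) is linear in p.
With p=0 it equals 333; the coefficient of p is 4 (from the two edges through A_3).
So 4·p + 333 = 2·188.5 = 377 ⇒ p = 11.

11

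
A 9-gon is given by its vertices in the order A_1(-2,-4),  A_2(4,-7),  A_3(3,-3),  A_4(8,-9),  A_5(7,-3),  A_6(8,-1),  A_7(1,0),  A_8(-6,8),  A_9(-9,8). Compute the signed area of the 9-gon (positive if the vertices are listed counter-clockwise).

Apply the shoelace (surveyor's) formula: 2A = Σ (x_i·y_{i+1} − x_{i+1}·y_i), indices taken mod 9.
Σ = (30) + (9) + (-3) + (39) + (17) + (1) + (8) + (24) + (52) = 177
Signed area = Σ/2 = 88.5 (positive ⇒ counter-clockwise traversal).

88.5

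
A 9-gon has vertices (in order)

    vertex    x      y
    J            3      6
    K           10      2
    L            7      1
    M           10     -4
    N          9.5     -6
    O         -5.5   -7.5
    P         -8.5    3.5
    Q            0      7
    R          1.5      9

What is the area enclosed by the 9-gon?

196.625

J→K: (3)(2) − (10)(6) = -54
K→L: (10)(1) − (7)(2) = -4
L→M: (7)(-4) − (10)(1) = -38
M→N: (10)(-6) − (9.5)(-4) = -22
N→O: (9.5)(-7.5) − (-5.5)(-6) = -104.25
O→P: (-5.5)(3.5) − (-8.5)(-7.5) = -83
P→Q: (-8.5)(7) − (0)(3.5) = -59.5
Q→R: (0)(9) − (1.5)(7) = -10.5
R→J: (1.5)(6) − (3)(9) = -18
Σ = -393.25
Area = |Σ|/2 = 196.625.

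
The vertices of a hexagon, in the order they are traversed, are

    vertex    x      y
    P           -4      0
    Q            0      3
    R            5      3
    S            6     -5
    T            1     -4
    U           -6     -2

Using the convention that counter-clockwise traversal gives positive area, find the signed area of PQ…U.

Σ = (-12) + (-15) + (-43) + (-19) + (-26) + (-8) = -123
Signed area = Σ/2 = -61.5 (negative ⇒ clockwise traversal).

-61.5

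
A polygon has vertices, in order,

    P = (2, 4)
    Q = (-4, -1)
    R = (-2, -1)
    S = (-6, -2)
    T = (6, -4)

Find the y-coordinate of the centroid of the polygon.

-86/123

Apply the surveyor's formula. First the cross-terms c_i = x_i·y_{i+1} − x_{i+1}·y_i:
  14, 2, -2, 36, 32  ⇒  2A = 82, A = 41.
Then Σ (y_i + y_{i+1})·c_i = -172, so ȳ = -172 / (6·41) = -86/123.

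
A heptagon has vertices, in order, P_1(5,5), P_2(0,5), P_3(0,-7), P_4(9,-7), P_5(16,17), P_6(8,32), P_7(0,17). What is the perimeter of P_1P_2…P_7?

98

|P_1P_2| = √((-5)² + (0)²) = √25 = 5
|P_2P_3| = √((0)² + (-12)²) = √144 = 12
|P_3P_4| = √((9)² + (0)²) = √81 = 9
|P_4P_5| = √((7)² + (24)²) = √625 = 25
|P_5P_6| = √((-8)² + (15)²) = √289 = 17
|P_6P_7| = √((-8)² + (-15)²) = √289 = 17
|P_7P_1| = √((5)² + (-12)²) = √169 = 13
Perimeter = 5 + 12 + 9 + 25 + 17 + 17 + 13 = 98.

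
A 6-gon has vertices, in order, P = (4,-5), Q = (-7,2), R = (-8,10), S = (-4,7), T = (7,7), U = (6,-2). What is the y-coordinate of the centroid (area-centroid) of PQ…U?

227/84

Apply Gauss's area formula. First the cross-terms c_i = x_i·y_{i+1} − x_{i+1}·y_i:
  -27, -54, -16, -77, -56, -22  ⇒  2A = -252, A = -126.
Then Σ (y_i + y_{i+1})·c_i = -2043, so ȳ = -2043 / (6·(-126)) = 227/84.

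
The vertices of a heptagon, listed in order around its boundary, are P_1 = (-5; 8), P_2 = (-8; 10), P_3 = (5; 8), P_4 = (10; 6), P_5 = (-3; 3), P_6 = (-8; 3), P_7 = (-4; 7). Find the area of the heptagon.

Apply the shoelace (surveyor's) formula: 2A = Σ (x_i·y_{i+1} − x_{i+1}·y_i), indices taken mod 7.
Σ = (14) + (-114) + (-50) + (48) + (15) + (-44) + (3) = -128
Area = |Σ|/2 = 64.

64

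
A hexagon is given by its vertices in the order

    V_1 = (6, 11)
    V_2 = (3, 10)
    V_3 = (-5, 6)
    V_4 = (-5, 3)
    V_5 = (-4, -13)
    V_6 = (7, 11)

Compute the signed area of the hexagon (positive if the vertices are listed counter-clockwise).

Apply the shoelace (surveyor's) formula: 2A = Σ (x_i·y_{i+1} − x_{i+1}·y_i), indices taken mod 6.
Σ = (27) + (68) + (15) + (77) + (47) + (11) = 245
Signed area = Σ/2 = 122.5 (positive ⇒ counter-clockwise traversal).

122.5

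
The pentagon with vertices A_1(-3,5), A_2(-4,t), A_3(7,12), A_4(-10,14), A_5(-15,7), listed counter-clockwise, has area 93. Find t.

The doubled signed area Σ (x_i y_{i+1} − x_{i+1} y_i) is linear in t.
With t=0 it equals 276; the coefficient of t is -10 (from the two edges through A_2).
So -10·t + 276 = 2·93 = 186 ⇒ t = 9.

9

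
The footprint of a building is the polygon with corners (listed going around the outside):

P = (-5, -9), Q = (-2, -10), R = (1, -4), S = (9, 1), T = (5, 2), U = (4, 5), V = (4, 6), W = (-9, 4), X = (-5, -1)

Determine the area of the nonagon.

Σ = (32) + (18) + (37) + (13) + (17) + (4) + (70) + (29) + (40) = 260
Area = |Σ|/2 = 130.

130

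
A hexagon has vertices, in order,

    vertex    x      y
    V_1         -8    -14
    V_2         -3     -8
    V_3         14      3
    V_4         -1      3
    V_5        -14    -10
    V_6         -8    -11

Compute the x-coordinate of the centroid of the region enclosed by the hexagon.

-329/240

Apply the shoelace (surveyor's) formula. First the cross-terms c_i = x_i·y_{i+1} − x_{i+1}·y_i:
  22, 103, 45, 52, 74, 24  ⇒  2A = 320, A = 160.
Then Σ (x_i + x_{i+1})·c_i = -1316, so x̄ = -1316 / (6·160) = -329/240.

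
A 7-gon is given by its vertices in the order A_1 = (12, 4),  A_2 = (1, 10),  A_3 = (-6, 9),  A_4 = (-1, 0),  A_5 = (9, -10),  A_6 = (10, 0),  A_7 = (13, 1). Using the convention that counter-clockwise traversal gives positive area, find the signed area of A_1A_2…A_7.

177

Apply the shoelace (surveyor's) formula: 2A = Σ (x_i·y_{i+1} − x_{i+1}·y_i), indices taken mod 7.
A_1→A_2: (12)(10) − (1)(4) = 116
A_2→A_3: (1)(9) − (-6)(10) = 69
A_3→A_4: (-6)(0) − (-1)(9) = 9
A_4→A_5: (-1)(-10) − (9)(0) = 10
A_5→A_6: (9)(0) − (10)(-10) = 100
A_6→A_7: (10)(1) − (13)(0) = 10
A_7→A_1: (13)(4) − (12)(1) = 40
Σ = 354
Signed area = Σ/2 = 177 (positive ⇒ counter-clockwise traversal).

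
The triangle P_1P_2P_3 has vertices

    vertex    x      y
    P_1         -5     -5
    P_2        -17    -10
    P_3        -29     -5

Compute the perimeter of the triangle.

|P_1P_2| = √((-12)² + (-5)²) = √169 = 13
|P_2P_3| = √((-12)² + (5)²) = √169 = 13
|P_3P_1| = √((24)² + (0)²) = √576 = 24
Perimeter = 13 + 13 + 24 = 50.

50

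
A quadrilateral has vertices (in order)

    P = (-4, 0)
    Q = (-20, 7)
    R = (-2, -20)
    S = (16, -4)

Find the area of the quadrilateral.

349

Σ = (-28) + (414) + (328) + (-16) = 698
Area = |Σ|/2 = 349.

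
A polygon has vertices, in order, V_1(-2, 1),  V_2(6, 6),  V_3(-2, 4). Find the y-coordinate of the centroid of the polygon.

11/3

Apply the shoelace (surveyor's) formula. First the cross-terms c_i = x_i·y_{i+1} − x_{i+1}·y_i:
  -18, 36, 6  ⇒  2A = 24, A = 12.
Then Σ (y_i + y_{i+1})·c_i = 264, so ȳ = 264 / (6·12) = 11/3.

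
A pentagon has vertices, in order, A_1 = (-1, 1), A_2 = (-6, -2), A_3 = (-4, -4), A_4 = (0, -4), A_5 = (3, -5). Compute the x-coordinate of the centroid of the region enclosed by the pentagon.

-124/75

Apply the surveyor's formula. First the cross-terms c_i = x_i·y_{i+1} − x_{i+1}·y_i:
  8, 16, 16, 12, -2  ⇒  2A = 50, A = 25.
Then Σ (x_i + x_{i+1})·c_i = -248, so x̄ = -248 / (6·25) = -124/75.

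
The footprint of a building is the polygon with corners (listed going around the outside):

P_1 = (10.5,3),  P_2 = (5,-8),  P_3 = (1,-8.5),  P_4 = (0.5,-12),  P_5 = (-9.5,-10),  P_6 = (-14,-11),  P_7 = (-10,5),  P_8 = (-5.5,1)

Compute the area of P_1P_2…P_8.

242.625

Apply Gauss's area formula: 2A = Σ (x_i·y_{i+1} − x_{i+1}·y_i), indices taken mod 8.
Cross-terms: -99, -34.5, -7.75, -119, -35.5, -180, 17.5, -27  ⇒  Σ = -485.25
Area = |Σ|/2 = 242.625.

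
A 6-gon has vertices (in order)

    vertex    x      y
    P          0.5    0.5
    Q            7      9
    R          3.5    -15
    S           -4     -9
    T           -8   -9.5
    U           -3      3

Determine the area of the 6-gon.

158.25

P→Q: (0.5)(9) − (7)(0.5) = 1
Q→R: (7)(-15) − (3.5)(9) = -136.5
R→S: (3.5)(-9) − (-4)(-15) = -91.5
S→T: (-4)(-9.5) − (-8)(-9) = -34
T→U: (-8)(3) − (-3)(-9.5) = -52.5
U→P: (-3)(0.5) − (0.5)(3) = -3
Σ = -316.5
Area = |Σ|/2 = 158.25.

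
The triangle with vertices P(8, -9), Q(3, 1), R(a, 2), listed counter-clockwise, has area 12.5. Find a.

Write out the shoelace sum; only the two edges meeting at R involve a:
2·Area = [(3·2 − a·1) + (a·(-9) − 8·2)] + 35
       = -10·a + 25 = 25
⇒ a = 0.

0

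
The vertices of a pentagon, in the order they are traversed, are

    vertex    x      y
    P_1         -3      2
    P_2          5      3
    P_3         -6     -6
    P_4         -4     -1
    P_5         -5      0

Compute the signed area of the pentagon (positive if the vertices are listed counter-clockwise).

Cross-terms: -19, -12, -18, -5, -10  ⇒  Σ = -64
Signed area = Σ/2 = -32 (negative ⇒ clockwise traversal).

-32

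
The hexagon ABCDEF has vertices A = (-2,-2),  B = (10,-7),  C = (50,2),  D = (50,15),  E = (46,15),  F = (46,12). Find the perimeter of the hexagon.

124

|AB| = √((12)² + (-5)²) = √169 = 13
|BC| = √((40)² + (9)²) = √1681 = 41
|CD| = √((0)² + (13)²) = √169 = 13
|DE| = √((-4)² + (0)²) = √16 = 4
|EF| = √((0)² + (-3)²) = √9 = 3
|FA| = √((-48)² + (-14)²) = √2500 = 50
Perimeter = 13 + 41 + 13 + 4 + 3 + 50 = 124.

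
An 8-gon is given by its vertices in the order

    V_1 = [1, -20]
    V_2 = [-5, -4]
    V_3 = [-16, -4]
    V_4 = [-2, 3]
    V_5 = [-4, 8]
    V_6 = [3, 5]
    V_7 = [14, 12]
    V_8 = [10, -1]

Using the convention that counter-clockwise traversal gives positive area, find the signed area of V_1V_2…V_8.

Σ = (-104) + (-44) + (-56) + (-4) + (-44) + (-34) + (-134) + (-199) = -619
Signed area = Σ/2 = -309.5 (negative ⇒ clockwise traversal).

-309.5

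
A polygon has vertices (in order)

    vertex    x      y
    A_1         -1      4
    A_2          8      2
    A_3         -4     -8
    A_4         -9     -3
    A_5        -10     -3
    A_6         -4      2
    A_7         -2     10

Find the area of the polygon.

109.5

Cross-terms: -34, -56, -60, -3, -32, -36, 2  ⇒  Σ = -219
Area = |Σ|/2 = 109.5.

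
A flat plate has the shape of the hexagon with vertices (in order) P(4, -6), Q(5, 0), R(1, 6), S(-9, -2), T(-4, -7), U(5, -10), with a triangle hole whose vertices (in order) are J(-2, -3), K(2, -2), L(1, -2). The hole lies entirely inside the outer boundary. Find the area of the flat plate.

125.5

Outer boundary:
Apply the surveyor's formula: 2A = Σ (x_i·y_{i+1} − x_{i+1}·y_i), indices taken mod 6.
Cross-terms: 30, 30, 52, 55, 75, 10  ⇒  Σ = 252
Area = |Σ|/2 = 126.
Hole:
Apply the shoelace formula: 2A = Σ (x_i·y_{i+1} − x_{i+1}·y_i), indices taken mod 3.
J→K: (-2)(-2) − (2)(-3) = 10
K→L: (2)(-2) − (1)(-2) = -2
L→J: (1)(-3) − (-2)(-2) = -7
Σ = 1
Area = |Σ|/2 = 0.5.
Net area = 126 − 0.5 = 125.5.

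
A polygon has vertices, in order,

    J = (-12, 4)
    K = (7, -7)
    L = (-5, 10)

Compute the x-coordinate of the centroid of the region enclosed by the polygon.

Apply Gauss's area formula. First the cross-terms c_i = x_i·y_{i+1} − x_{i+1}·y_i:
  56, 35, 100  ⇒  2A = 191, A = 95.5.
Then Σ (x_i + x_{i+1})·c_i = -1910, so x̄ = -1910 / (6·95.5) = -10/3.

-10/3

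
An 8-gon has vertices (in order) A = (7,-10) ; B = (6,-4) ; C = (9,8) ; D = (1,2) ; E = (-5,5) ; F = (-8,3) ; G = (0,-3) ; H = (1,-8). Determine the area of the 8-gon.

Apply Gauss's area formula: 2A = Σ (x_i·y_{i+1} − x_{i+1}·y_i), indices taken mod 8.
Σ = (32) + (84) + (10) + (15) + (25) + (24) + (3) + (46) = 239
Area = |Σ|/2 = 119.5.

119.5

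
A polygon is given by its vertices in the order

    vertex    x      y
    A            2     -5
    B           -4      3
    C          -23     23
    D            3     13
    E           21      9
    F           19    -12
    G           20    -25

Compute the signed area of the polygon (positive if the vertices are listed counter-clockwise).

Apply the surveyor's formula: 2A = Σ (x_i·y_{i+1} − x_{i+1}·y_i), indices taken mod 7.
Σ = (-14) + (-23) + (-368) + (-246) + (-423) + (-235) + (-50) = -1359
Signed area = Σ/2 = -679.5 (negative ⇒ clockwise traversal).

-679.5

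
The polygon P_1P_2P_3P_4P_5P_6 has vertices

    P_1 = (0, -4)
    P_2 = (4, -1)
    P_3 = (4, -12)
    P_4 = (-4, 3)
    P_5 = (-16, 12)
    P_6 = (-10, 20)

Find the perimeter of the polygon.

84

|P_1P_2| = √((4)² + (3)²) = √25 = 5
|P_2P_3| = √((0)² + (-11)²) = √121 = 11
|P_3P_4| = √((-8)² + (15)²) = √289 = 17
|P_4P_5| = √((-12)² + (9)²) = √225 = 15
|P_5P_6| = √((6)² + (8)²) = √100 = 10
|P_6P_1| = √((10)² + (-24)²) = √676 = 26
Perimeter = 5 + 11 + 17 + 15 + 10 + 26 = 84.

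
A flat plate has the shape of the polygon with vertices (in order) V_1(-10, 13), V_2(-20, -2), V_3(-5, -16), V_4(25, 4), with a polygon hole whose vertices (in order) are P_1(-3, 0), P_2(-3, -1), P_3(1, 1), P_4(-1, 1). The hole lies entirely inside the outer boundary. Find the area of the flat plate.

Outer boundary:
Cross-terms: 280, 310, 380, 365  ⇒  Σ = 1335
Area = |Σ|/2 = 667.5.
Hole:
Apply Gauss's area formula: 2A = Σ (x_i·y_{i+1} − x_{i+1}·y_i), indices taken mod 4.
Σ = (3) + (-2) + (2) + (3) = 6
Area = |Σ|/2 = 3.
Net area = 667.5 − 3 = 664.5.

664.5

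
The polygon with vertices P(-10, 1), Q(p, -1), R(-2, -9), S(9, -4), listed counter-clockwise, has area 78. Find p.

The doubled signed area Σ (x_i y_{i+1} − x_{i+1} y_i) is linear in p.
With p=0 it equals 66; the coefficient of p is -10 (from the two edges through Q).
So -10·p + 66 = 2·78 = 156 ⇒ p = -9.

-9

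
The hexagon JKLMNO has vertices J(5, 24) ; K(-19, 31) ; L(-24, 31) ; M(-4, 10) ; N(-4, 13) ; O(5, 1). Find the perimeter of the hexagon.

|JK| = √((-24)² + (7)²) = √625 = 25
|KL| = √((-5)² + (0)²) = √25 = 5
|LM| = √((20)² + (-21)²) = √841 = 29
|MN| = √((0)² + (3)²) = √9 = 3
|NO| = √((9)² + (-12)²) = √225 = 15
|OJ| = √((0)² + (23)²) = √529 = 23
Perimeter = 25 + 5 + 29 + 3 + 15 + 23 = 100.

100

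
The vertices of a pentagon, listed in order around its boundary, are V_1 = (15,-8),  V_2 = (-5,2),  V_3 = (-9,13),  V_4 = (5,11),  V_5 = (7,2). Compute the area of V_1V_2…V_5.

187

Cross-terms: -10, -47, -164, -67, -86  ⇒  Σ = -374
Area = |Σ|/2 = 187.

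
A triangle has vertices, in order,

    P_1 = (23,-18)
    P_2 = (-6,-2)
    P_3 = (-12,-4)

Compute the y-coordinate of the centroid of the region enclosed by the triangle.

Apply the surveyor's formula. First the cross-terms c_i = x_i·y_{i+1} − x_{i+1}·y_i:
  -154, 0, 308  ⇒  2A = 154, A = 77.
Then Σ (y_i + y_{i+1})·c_i = -3696, so ȳ = -3696 / (6·77) = -8.

-8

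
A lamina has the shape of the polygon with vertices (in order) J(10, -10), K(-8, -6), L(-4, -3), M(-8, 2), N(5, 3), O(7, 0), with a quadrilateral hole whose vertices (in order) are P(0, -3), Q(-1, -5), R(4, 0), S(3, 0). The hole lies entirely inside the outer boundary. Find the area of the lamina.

Outer boundary:
Apply the surveyor's formula: 2A = Σ (x_i·y_{i+1} − x_{i+1}·y_i), indices taken mod 6.
Σ = (-140) + (0) + (-32) + (-34) + (-21) + (-70) = -297
Area = |Σ|/2 = 148.5.
Hole:
Apply the surveyor's formula: 2A = Σ (x_i·y_{i+1} − x_{i+1}·y_i), indices taken mod 4.
Σ = (-3) + (20) + (0) + (-9) = 8
Area = |Σ|/2 = 4.
Net area = 148.5 − 4 = 144.5.

144.5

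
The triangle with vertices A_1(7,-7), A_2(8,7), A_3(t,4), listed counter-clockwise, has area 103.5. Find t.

Write out the shoelace sum; only the two edges meeting at A_3 involve t:
2·Area = [(8·4 − t·7) + (t·(-7) − 7·4)] + 105
       = -14·t + 109 = 207
⇒ t = -7.

-7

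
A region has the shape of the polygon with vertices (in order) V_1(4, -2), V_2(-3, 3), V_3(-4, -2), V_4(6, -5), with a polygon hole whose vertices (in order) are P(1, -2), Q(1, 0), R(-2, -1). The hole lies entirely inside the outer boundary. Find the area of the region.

Outer boundary:
Apply the surveyor's formula: 2A = Σ (x_i·y_{i+1} − x_{i+1}·y_i), indices taken mod 4.
Cross-terms: 6, 18, 32, 8  ⇒  Σ = 64
Area = |Σ|/2 = 32.
Hole:
Σ = (2) + (-1) + (5) = 6
Area = |Σ|/2 = 3.
Net area = 32 − 3 = 29.

29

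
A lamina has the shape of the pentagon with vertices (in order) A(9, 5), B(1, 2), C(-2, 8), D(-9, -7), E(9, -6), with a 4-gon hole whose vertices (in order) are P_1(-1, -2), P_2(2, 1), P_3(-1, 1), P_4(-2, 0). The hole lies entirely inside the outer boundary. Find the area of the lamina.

Outer boundary:
Apply Gauss's area formula: 2A = Σ (x_i·y_{i+1} − x_{i+1}·y_i), indices taken mod 5.
Σ = (13) + (12) + (86) + (117) + (99) = 327
Area = |Σ|/2 = 163.5.
Hole:
Cross-terms: 3, 3, 2, 4  ⇒  Σ = 12
Area = |Σ|/2 = 6.
Net area = 163.5 − 6 = 157.5.

157.5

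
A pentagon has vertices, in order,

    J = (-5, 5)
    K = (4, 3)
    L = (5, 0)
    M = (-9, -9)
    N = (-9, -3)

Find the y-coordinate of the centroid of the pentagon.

-32/33

Apply the surveyor's formula. First the cross-terms c_i = x_i·y_{i+1} − x_{i+1}·y_i:
  -35, -15, -45, -54, -60  ⇒  2A = -209, A = -104.5.
Then Σ (y_i + y_{i+1})·c_i = 608, so ȳ = 608 / (6·(-104.5)) = -32/33.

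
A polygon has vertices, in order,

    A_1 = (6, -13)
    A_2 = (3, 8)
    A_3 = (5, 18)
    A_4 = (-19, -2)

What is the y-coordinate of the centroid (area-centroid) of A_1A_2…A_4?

113/173

Apply the shoelace (surveyor's) formula. First the cross-terms c_i = x_i·y_{i+1} − x_{i+1}·y_i:
  87, 14, 332, 259  ⇒  2A = 692, A = 346.
Then Σ (y_i + y_{i+1})·c_i = 1356, so ȳ = 1356 / (6·346) = 113/173.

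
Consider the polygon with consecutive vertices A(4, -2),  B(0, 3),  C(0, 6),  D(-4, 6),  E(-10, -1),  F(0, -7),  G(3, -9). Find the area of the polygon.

Cross-terms: 12, 0, 24, 64, 70, 21, 30  ⇒  Σ = 221
Area = |Σ|/2 = 110.5.

110.5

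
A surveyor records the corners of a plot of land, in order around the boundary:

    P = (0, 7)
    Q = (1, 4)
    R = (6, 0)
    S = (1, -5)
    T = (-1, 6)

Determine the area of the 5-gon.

33.5

Apply the shoelace (surveyor's) formula: 2A = Σ (x_i·y_{i+1} − x_{i+1}·y_i), indices taken mod 5.
Cross-terms: -7, -24, -30, 1, -7  ⇒  Σ = -67
Area = |Σ|/2 = 33.5.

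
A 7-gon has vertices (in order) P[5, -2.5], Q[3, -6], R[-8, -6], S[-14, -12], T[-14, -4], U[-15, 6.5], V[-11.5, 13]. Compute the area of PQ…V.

Σ = (-22.5) + (-66) + (12) + (-112) + (-151) + (-120.25) + (-36.25) = -496
Area = |Σ|/2 = 248.

248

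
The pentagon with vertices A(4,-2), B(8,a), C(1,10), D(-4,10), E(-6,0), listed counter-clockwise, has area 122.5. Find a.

9

The doubled signed area Σ (x_i y_{i+1} − x_{i+1} y_i) is linear in a.
With a=0 it equals 218; the coefficient of a is 3 (from the two edges through B).
So 3·a + 218 = 2·122.5 = 245 ⇒ a = 9.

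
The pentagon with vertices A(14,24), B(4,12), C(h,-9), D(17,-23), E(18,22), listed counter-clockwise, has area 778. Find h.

-13

Write out the shoelace sum; only the two edges meeting at C involve h:
2·Area = [(4·(-9) − h·12) + (h·(-23) − 17·(-9))] + 984
       = -35·h + 1101 = 1556
⇒ h = -13.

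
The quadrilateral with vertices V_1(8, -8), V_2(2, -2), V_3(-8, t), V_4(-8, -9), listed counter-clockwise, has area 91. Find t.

-1

Write out the shoelace sum; only the two edges meeting at V_3 involve t:
2·Area = [(2·t − (-8)·(-2)) + ((-8)·(-9) − (-8)·t)] + 136
       = 10·t + 192 = 182
⇒ t = -1.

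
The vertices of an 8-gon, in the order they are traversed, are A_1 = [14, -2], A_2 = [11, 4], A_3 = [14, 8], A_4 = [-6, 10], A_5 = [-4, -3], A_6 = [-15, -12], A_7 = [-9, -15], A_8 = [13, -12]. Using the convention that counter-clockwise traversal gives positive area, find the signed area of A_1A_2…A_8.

460.5

Apply the surveyor's formula: 2A = Σ (x_i·y_{i+1} − x_{i+1}·y_i), indices taken mod 8.
Cross-terms: 78, 32, 188, 58, 3, 117, 303, 142  ⇒  Σ = 921
Signed area = Σ/2 = 460.5 (positive ⇒ counter-clockwise traversal).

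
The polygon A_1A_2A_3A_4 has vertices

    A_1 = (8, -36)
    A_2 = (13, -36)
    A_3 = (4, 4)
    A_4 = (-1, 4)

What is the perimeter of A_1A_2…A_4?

|A_1A_2| = √((5)² + (0)²) = √25 = 5
|A_2A_3| = √((-9)² + (40)²) = √1681 = 41
|A_3A_4| = √((-5)² + (0)²) = √25 = 5
|A_4A_1| = √((9)² + (-40)²) = √1681 = 41
Perimeter = 5 + 41 + 5 + 41 = 92.

92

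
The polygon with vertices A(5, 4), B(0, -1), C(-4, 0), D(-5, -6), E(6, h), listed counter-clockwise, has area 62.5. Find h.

The doubled signed area Σ (x_i y_{i+1} − x_{i+1} y_i) is linear in h.
With h=0 it equals 75; the coefficient of h is -10 (from the two edges through E).
So -10·h + 75 = 2·62.5 = 125 ⇒ h = -5.

-5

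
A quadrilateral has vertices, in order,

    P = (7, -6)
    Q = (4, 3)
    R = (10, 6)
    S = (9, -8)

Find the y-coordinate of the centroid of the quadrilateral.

-17/93

Apply the surveyor's formula. First the cross-terms c_i = x_i·y_{i+1} − x_{i+1}·y_i:
  45, -6, -134, 2  ⇒  2A = -93, A = -46.5.
Then Σ (y_i + y_{i+1})·c_i = 51, so ȳ = 51 / (6·(-46.5)) = -17/93.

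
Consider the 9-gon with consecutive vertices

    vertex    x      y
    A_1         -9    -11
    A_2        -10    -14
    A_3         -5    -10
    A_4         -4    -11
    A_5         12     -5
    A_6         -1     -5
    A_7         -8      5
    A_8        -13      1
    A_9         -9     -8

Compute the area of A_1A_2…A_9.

150

Σ = (16) + (30) + (15) + (152) + (-65) + (-45) + (57) + (113) + (27) = 300
Area = |Σ|/2 = 150.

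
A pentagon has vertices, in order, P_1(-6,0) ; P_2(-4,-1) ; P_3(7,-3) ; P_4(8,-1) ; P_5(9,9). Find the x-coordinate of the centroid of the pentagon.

199/59

Apply Gauss's area formula. First the cross-terms c_i = x_i·y_{i+1} − x_{i+1}·y_i:
  6, 19, 17, 81, 54  ⇒  2A = 177, A = 88.5.
Then Σ (x_i + x_{i+1})·c_i = 1791, so x̄ = 1791 / (6·88.5) = 199/59.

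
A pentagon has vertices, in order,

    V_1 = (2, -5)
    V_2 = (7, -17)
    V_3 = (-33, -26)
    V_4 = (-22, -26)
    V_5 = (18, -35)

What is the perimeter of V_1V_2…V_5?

140

|V_1V_2| = √((5)² + (-12)²) = √169 = 13
|V_2V_3| = √((-40)² + (-9)²) = √1681 = 41
|V_3V_4| = √((11)² + (0)²) = √121 = 11
|V_4V_5| = √((40)² + (-9)²) = √1681 = 41
|V_5V_1| = √((-16)² + (30)²) = √1156 = 34
Perimeter = 13 + 41 + 11 + 41 + 34 = 140.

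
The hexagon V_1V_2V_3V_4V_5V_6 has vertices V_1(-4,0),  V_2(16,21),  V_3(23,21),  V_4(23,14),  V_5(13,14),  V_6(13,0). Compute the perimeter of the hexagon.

84

|V_1V_2| = √((20)² + (21)²) = √841 = 29
|V_2V_3| = √((7)² + (0)²) = √49 = 7
|V_3V_4| = √((0)² + (-7)²) = √49 = 7
|V_4V_5| = √((-10)² + (0)²) = √100 = 10
|V_5V_6| = √((0)² + (-14)²) = √196 = 14
|V_6V_1| = √((-17)² + (0)²) = √289 = 17
Perimeter = 29 + 7 + 7 + 10 + 14 + 17 = 84.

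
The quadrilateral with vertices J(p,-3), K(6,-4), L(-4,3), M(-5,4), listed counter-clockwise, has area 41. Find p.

Write out the shoelace sum; only the two edges meeting at J involve p:
2·Area = [((-5)·(-3) − p·4) + (p·(-4) − 6·(-3))] + 1
       = -8·p + 34 = 82
⇒ p = -6.

-6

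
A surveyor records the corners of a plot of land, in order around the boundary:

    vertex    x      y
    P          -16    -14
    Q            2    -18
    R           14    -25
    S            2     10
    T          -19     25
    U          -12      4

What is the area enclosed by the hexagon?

702

Apply the shoelace (surveyor's) formula: 2A = Σ (x_i·y_{i+1} − x_{i+1}·y_i), indices taken mod 6.
Cross-terms: 316, 202, 190, 240, 224, 232  ⇒  Σ = 1404
Area = |Σ|/2 = 702.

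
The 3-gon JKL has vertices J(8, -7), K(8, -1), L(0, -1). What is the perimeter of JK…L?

24

|JK| = √((0)² + (6)²) = √36 = 6
|KL| = √((-8)² + (0)²) = √64 = 8
|LJ| = √((8)² + (-6)²) = √100 = 10
Perimeter = 6 + 8 + 10 = 24.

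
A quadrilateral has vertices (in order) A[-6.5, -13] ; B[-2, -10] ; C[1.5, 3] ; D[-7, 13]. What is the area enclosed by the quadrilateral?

Apply Gauss's area formula: 2A = Σ (x_i·y_{i+1} − x_{i+1}·y_i), indices taken mod 4.
Σ = (39) + (9) + (40.5) + (175.5) = 264
Area = |Σ|/2 = 132.

132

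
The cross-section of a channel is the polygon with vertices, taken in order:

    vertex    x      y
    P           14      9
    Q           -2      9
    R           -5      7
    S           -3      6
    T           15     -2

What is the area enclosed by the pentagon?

P→Q: (14)(9) − (-2)(9) = 144
Q→R: (-2)(7) − (-5)(9) = 31
R→S: (-5)(6) − (-3)(7) = -9
S→T: (-3)(-2) − (15)(6) = -84
T→P: (15)(9) − (14)(-2) = 163
Σ = 245
Area = |Σ|/2 = 122.5.

122.5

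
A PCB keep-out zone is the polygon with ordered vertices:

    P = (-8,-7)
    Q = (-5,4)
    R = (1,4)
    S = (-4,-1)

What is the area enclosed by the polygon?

Apply Gauss's area formula: 2A = Σ (x_i·y_{i+1} − x_{i+1}·y_i), indices taken mod 4.
Σ = (-67) + (-24) + (15) + (20) = -56
Area = |Σ|/2 = 28.

28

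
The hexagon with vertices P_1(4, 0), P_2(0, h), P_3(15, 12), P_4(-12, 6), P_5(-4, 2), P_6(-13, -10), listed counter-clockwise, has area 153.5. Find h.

3

Write out the shoelace sum; only the two edges meeting at P_2 involve h:
2·Area = [(4·h − 0·0) + (0·12 − 15·h)] + 340
       = -11·h + 340 = 307
⇒ h = 3.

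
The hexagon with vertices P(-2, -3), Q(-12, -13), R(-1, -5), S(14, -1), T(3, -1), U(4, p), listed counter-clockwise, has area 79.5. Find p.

14

Write out the shoelace sum; only the two edges meeting at U involve p:
2·Area = [(3·p − 4·(-1)) + (4·(-3) − (-2)·p)] + 97
       = 5·p + 89 = 159
⇒ p = 14.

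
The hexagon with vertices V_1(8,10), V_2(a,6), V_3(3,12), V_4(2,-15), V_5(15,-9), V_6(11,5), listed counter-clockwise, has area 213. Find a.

Write out the shoelace sum; only the two edges meeting at V_2 involve a:
2·Area = [(8·6 − a·10) + (a·12 − 3·6)] + 382
       = 2·a + 412 = 426
⇒ a = 7.

7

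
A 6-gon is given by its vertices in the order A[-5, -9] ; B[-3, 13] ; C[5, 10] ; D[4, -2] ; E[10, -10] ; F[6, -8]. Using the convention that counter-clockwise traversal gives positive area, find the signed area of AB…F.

Σ = (-92) + (-95) + (-50) + (-20) + (-20) + (-94) = -371
Signed area = Σ/2 = -185.5 (negative ⇒ clockwise traversal).

-185.5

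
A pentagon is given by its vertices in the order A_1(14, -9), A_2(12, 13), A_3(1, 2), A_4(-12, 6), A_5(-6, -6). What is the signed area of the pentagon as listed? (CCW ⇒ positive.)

288.5

Σ = (290) + (11) + (30) + (108) + (138) = 577
Signed area = Σ/2 = 288.5 (positive ⇒ counter-clockwise traversal).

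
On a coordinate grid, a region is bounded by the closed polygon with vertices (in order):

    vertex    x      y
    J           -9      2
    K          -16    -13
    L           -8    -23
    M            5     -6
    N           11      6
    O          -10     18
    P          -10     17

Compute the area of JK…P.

536.5

Apply the shoelace formula: 2A = Σ (x_i·y_{i+1} − x_{i+1}·y_i), indices taken mod 7.
Cross-terms: 149, 264, 163, 96, 258, 10, 133  ⇒  Σ = 1073
Area = |Σ|/2 = 536.5.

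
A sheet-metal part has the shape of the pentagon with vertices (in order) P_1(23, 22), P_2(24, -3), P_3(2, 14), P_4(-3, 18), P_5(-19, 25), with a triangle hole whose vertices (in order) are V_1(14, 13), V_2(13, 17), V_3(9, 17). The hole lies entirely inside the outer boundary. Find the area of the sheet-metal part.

443.5

Outer boundary:
P_1→P_2: (23)(-3) − (24)(22) = -597
P_2→P_3: (24)(14) − (2)(-3) = 342
P_3→P_4: (2)(18) − (-3)(14) = 78
P_4→P_5: (-3)(25) − (-19)(18) = 267
P_5→P_1: (-19)(22) − (23)(25) = -993
Σ = -903
Area = |Σ|/2 = 451.5.
Hole:
Apply the surveyor's formula: 2A = Σ (x_i·y_{i+1} − x_{i+1}·y_i), indices taken mod 3.
Σ = (69) + (68) + (-121) = 16
Area = |Σ|/2 = 8.
Net area = 451.5 − 8 = 443.5.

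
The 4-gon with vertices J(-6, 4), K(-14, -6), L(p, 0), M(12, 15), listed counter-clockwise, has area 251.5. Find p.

13

Write out the shoelace sum; only the two edges meeting at L involve p:
2·Area = [((-14)·0 − p·(-6)) + (p·15 − 12·0)] + 230
       = 21·p + 230 = 503
⇒ p = 13.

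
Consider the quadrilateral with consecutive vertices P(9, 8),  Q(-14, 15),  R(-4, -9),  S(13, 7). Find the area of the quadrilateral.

281.5

P→Q: (9)(15) − (-14)(8) = 247
Q→R: (-14)(-9) − (-4)(15) = 186
R→S: (-4)(7) − (13)(-9) = 89
S→P: (13)(8) − (9)(7) = 41
Σ = 563
Area = |Σ|/2 = 281.5.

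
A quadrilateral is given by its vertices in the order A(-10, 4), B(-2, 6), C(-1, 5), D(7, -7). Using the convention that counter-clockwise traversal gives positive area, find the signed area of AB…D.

-63

Apply the shoelace formula: 2A = Σ (x_i·y_{i+1} − x_{i+1}·y_i), indices taken mod 4.
Σ = (-52) + (-4) + (-28) + (-42) = -126
Signed area = Σ/2 = -63 (negative ⇒ clockwise traversal).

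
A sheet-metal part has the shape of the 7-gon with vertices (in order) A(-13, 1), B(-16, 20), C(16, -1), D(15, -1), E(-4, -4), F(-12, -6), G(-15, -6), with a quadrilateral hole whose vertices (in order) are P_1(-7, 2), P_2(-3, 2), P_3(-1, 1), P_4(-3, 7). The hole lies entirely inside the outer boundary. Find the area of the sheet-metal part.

359

Outer boundary:
Σ = (-244) + (-304) + (-1) + (-64) + (-24) + (-18) + (-93) = -748
Area = |Σ|/2 = 374.
Hole:
Cross-terms: -8, -1, -4, 43  ⇒  Σ = 30
Area = |Σ|/2 = 15.
Net area = 374 − 15 = 359.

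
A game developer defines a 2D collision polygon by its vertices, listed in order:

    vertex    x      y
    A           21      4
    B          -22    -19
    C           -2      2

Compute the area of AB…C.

221.5

Apply the surveyor's formula: 2A = Σ (x_i·y_{i+1} − x_{i+1}·y_i), indices taken mod 3.
Cross-terms: -311, -82, -50  ⇒  Σ = -443
Area = |Σ|/2 = 221.5.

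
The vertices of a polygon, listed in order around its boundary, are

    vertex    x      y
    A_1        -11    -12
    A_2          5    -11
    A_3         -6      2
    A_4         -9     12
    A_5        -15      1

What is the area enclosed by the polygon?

216.5

Cross-terms: 181, -56, -54, 171, 191  ⇒  Σ = 433
Area = |Σ|/2 = 216.5.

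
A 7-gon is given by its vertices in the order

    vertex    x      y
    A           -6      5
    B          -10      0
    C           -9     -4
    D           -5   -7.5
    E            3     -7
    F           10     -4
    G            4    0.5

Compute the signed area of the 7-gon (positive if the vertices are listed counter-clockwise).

Apply the shoelace formula: 2A = Σ (x_i·y_{i+1} − x_{i+1}·y_i), indices taken mod 7.
A→B: (-6)(0) − (-10)(5) = 50
B→C: (-10)(-4) − (-9)(0) = 40
C→D: (-9)(-7.5) − (-5)(-4) = 47.5
D→E: (-5)(-7) − (3)(-7.5) = 57.5
E→F: (3)(-4) − (10)(-7) = 58
F→G: (10)(0.5) − (4)(-4) = 21
G→A: (4)(5) − (-6)(0.5) = 23
Σ = 297
Signed area = Σ/2 = 148.5 (positive ⇒ counter-clockwise traversal).

148.5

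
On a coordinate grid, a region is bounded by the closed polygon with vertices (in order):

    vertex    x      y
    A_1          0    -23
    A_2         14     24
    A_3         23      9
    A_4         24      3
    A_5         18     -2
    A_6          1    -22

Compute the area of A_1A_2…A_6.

385

A_1→A_2: (0)(24) − (14)(-23) = 322
A_2→A_3: (14)(9) − (23)(24) = -426
A_3→A_4: (23)(3) − (24)(9) = -147
A_4→A_5: (24)(-2) − (18)(3) = -102
A_5→A_6: (18)(-22) − (1)(-2) = -394
A_6→A_1: (1)(-23) − (0)(-22) = -23
Σ = -770
Area = |Σ|/2 = 385.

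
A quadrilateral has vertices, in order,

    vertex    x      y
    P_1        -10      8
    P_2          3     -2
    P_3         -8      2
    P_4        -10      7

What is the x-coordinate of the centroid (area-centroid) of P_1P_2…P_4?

-463/90

Apply the shoelace (surveyor's) formula. First the cross-terms c_i = x_i·y_{i+1} − x_{i+1}·y_i:
  -4, -10, -36, -10  ⇒  2A = -60, A = -30.
Then Σ (x_i + x_{i+1})·c_i = 926, so x̄ = 926 / (6·(-30)) = -463/90.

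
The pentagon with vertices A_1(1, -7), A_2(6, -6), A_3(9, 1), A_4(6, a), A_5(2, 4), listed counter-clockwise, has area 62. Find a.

The doubled signed area Σ (x_i y_{i+1} − x_{i+1} y_i) is linear in a.
With a=0 it equals 96; the coefficient of a is 7 (from the two edges through A_4).
So 7·a + 96 = 2·62 = 124 ⇒ a = 4.

4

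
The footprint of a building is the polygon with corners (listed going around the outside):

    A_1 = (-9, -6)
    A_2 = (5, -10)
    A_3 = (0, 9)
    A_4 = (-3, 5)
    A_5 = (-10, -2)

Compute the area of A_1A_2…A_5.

Apply Gauss's area formula: 2A = Σ (x_i·y_{i+1} − x_{i+1}·y_i), indices taken mod 5.
Σ = (120) + (45) + (27) + (56) + (42) = 290
Area = |Σ|/2 = 145.

145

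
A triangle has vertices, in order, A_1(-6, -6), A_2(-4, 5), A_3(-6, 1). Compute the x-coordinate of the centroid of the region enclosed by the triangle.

-16/3

Apply the shoelace (surveyor's) formula. First the cross-terms c_i = x_i·y_{i+1} − x_{i+1}·y_i:
  -54, 26, 42  ⇒  2A = 14, A = 7.
Then Σ (x_i + x_{i+1})·c_i = -224, so x̄ = -224 / (6·7) = -16/3.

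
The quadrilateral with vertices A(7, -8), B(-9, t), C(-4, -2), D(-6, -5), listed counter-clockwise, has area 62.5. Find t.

8

Write out the shoelace sum; only the two edges meeting at B involve t:
2·Area = [(7·t − (-9)·(-8)) + ((-9)·(-2) − (-4)·t)] + 91
       = 11·t + 37 = 125
⇒ t = 8.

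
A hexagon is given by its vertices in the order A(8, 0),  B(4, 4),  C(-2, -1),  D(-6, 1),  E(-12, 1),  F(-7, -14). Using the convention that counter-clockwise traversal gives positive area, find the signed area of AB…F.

160.5

Cross-terms: 32, 4, -8, 6, 175, 112  ⇒  Σ = 321
Signed area = Σ/2 = 160.5 (positive ⇒ counter-clockwise traversal).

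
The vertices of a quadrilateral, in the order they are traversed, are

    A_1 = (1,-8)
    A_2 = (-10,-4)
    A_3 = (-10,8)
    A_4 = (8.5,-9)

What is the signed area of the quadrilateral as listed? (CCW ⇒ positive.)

Apply Gauss's area formula: 2A = Σ (x_i·y_{i+1} − x_{i+1}·y_i), indices taken mod 4.
A_1→A_2: (1)(-4) − (-10)(-8) = -84
A_2→A_3: (-10)(8) − (-10)(-4) = -120
A_3→A_4: (-10)(-9) − (8.5)(8) = 22
A_4→A_1: (8.5)(-8) − (1)(-9) = -59
Σ = -241
Signed area = Σ/2 = -120.5 (negative ⇒ clockwise traversal).

-120.5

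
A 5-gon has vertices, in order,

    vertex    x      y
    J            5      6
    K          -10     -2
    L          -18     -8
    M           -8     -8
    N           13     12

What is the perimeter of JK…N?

76

|JK| = √((-15)² + (-8)²) = √289 = 17
|KL| = √((-8)² + (-6)²) = √100 = 10
|LM| = √((10)² + (0)²) = √100 = 10
|MN| = √((21)² + (20)²) = √841 = 29
|NJ| = √((-8)² + (-6)²) = √100 = 10
Perimeter = 17 + 10 + 10 + 29 + 10 = 76.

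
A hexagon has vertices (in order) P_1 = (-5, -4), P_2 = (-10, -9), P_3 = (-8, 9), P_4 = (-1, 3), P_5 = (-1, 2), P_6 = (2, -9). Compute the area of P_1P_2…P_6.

Apply the shoelace formula: 2A = Σ (x_i·y_{i+1} − x_{i+1}·y_i), indices taken mod 6.
Cross-terms: 5, -162, -15, 1, 5, -53  ⇒  Σ = -219
Area = |Σ|/2 = 109.5.

109.5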